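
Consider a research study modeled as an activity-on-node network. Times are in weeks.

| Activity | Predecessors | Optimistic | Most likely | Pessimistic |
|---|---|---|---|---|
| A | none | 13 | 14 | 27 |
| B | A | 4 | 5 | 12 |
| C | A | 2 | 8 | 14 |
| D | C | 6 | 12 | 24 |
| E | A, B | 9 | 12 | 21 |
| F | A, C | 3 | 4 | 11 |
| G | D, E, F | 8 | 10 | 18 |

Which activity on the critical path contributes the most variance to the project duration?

te_A = (13 + 4·14 + 27)/6 = 96/6 = 16; σ²_A = ((27−13)/6)² = 5.444
te_B = (4 + 4·5 + 12)/6 = 36/6 = 6; σ²_B = ((12−4)/6)² = 1.778
te_C = (2 + 4·8 + 14)/6 = 48/6 = 8; σ²_C = ((14−2)/6)² = 4.000
te_D = (6 + 4·12 + 24)/6 = 78/6 = 13; σ²_D = ((24−6)/6)² = 9.000
te_E = (9 + 4·12 + 21)/6 = 78/6 = 13; σ²_E = ((21−9)/6)² = 4.000
te_F = (3 + 4·4 + 11)/6 = 30/6 = 5; σ²_F = ((11−3)/6)² = 1.778
te_G = (8 + 4·10 + 18)/6 = 66/6 = 11; σ²_G = ((18−8)/6)² = 2.778

Forward pass:
ES_A = 0; EF_A = 16
ES_B = 16; EF_B = 16+6 = 22
ES_C = 16; EF_C = 16+8 = 24
ES_D = 24; EF_D = 24+13 = 37
ES_E = max(EF_A=16, EF_B=22) = 22; EF_E = 22+13 = 35
ES_F = max(EF_A=16, EF_C=24) = 24; EF_F = 24+5 = 29
ES_G = max(EF_D=37, EF_E=35, EF_F=29) = 37; EF_G = 37+11 = 48
Expected project duration μ = 48 weeks. Critical path: A → C → D → G.

Variances on critical path: σ²_A=5.444, σ²_C=4.000, σ²_D=9.000, σ²_G=2.778.
Largest is σ²_D = 9.000.

D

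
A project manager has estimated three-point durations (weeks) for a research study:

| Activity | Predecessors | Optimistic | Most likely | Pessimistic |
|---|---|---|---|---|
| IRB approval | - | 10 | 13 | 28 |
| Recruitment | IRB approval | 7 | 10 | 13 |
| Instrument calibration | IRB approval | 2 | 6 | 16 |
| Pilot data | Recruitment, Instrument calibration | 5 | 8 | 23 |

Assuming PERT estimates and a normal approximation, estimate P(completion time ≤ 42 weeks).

te_IRB approval = (10 + 4·13 + 28)/6 = 90/6 = 15; σ²_IRB approval = ((28−10)/6)² = 9.000
te_Recruitment = (7 + 4·10 + 13)/6 = 60/6 = 10; σ²_Recruitment = ((13−7)/6)² = 1.000
te_Instrument calibration = (2 + 4·6 + 16)/6 = 42/6 = 7; σ²_Instrument calibration = ((16−2)/6)² = 5.444
te_Pilot data = (5 + 4·8 + 23)/6 = 60/6 = 10; σ²_Pilot data = ((23−5)/6)² = 9.000

Forward pass:
ES_IRB approval = 0; EF_IRB approval = 15
ES_Recruitment = 15; EF_Recruitment = 15+10 = 25
ES_Instrument calibration = 15; EF_Instrument calibration = 15+7 = 22
ES_Pilot data = max(EF_Recruitment=25, EF_Instrument calibration=22) = 25; EF_Pilot data = 25+10 = 35
Expected project duration μ = 35 weeks. Critical path: IRB approval → Recruitment → Pilot data.

Variance along critical path = 9.000 + 1.000 + 9.000 = 19.000; σ = √19.000 = 4.359 weeks.
Z = (42 − 35) / 4.359 = 1.606
P(T ≤ 42) = Φ(1.606) ≈ 0.946

0.946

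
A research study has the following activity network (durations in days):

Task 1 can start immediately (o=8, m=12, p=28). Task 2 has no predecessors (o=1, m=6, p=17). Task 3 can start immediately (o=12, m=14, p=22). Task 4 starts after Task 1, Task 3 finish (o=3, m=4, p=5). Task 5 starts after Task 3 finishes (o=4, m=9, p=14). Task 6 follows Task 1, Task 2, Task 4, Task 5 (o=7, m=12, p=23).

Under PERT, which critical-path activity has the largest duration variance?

te_Task 1 = (8 + 4·12 + 28)/6 = 84/6 = 14; σ²_Task 1 = ((28−8)/6)² = 11.111
te_Task 2 = (1 + 4·6 + 17)/6 = 42/6 = 7; σ²_Task 2 = ((17−1)/6)² = 7.111
te_Task 3 = (12 + 4·14 + 22)/6 = 90/6 = 15; σ²_Task 3 = ((22−12)/6)² = 2.778
te_Task 4 = (3 + 4·4 + 5)/6 = 24/6 = 4; σ²_Task 4 = ((5−3)/6)² = 0.111
te_Task 5 = (4 + 4·9 + 14)/6 = 54/6 = 9; σ²_Task 5 = ((14−4)/6)² = 2.778
te_Task 6 = (7 + 4·12 + 23)/6 = 78/6 = 13; σ²_Task 6 = ((23−7)/6)² = 7.111

Forward pass:
ES_Task 1 = 0; EF_Task 1 = 14
ES_Task 2 = 0; EF_Task 2 = 7
ES_Task 3 = 0; EF_Task 3 = 15
ES_Task 4 = max(EF_Task 1=14, EF_Task 3=15) = 15; EF_Task 4 = 15+4 = 19
ES_Task 5 = 15; EF_Task 5 = 15+9 = 24
ES_Task 6 = max(EF_Task 1=14, EF_Task 2=7, EF_Task 4=19, EF_Task 5=24) = 24; EF_Task 6 = 24+13 = 37
Expected project duration μ = 37 days. Critical path: Task 3 → Task 5 → Task 6.

Variances on critical path: σ²_Task 3=2.778, σ²_Task 5=2.778, σ²_Task 6=7.111.
Largest is σ²_Task 6 = 7.111.

Task 6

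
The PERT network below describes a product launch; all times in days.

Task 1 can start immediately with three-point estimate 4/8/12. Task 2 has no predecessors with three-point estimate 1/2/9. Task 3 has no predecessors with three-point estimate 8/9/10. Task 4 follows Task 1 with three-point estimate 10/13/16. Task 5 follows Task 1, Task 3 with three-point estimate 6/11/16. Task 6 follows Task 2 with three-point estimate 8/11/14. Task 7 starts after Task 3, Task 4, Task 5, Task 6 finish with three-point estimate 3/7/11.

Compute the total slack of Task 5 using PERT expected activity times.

te_Task 1 = (4 + 4·8 + 12)/6 = 48/6 = 8
te_Task 2 = (1 + 4·2 + 9)/6 = 18/6 = 3
te_Task 3 = (8 + 4·9 + 10)/6 = 54/6 = 9
te_Task 4 = (10 + 4·13 + 16)/6 = 78/6 = 13
te_Task 5 = (6 + 4·11 + 16)/6 = 66/6 = 11
te_Task 6 = (8 + 4·11 + 14)/6 = 66/6 = 11
te_Task 7 = (3 + 4·7 + 11)/6 = 42/6 = 7

Forward pass:
ES_Task 1 = 0; EF_Task 1 = 8
ES_Task 2 = 0; EF_Task 2 = 3
ES_Task 3 = 0; EF_Task 3 = 9
ES_Task 4 = 8; EF_Task 4 = 8+13 = 21
ES_Task 5 = max(EF_Task 1=8, EF_Task 3=9) = 9; EF_Task 5 = 9+11 = 20
ES_Task 6 = 3; EF_Task 6 = 3+11 = 14
ES_Task 7 = max(EF_Task 3=9, EF_Task 4=21, EF_Task 5=20, EF_Task 6=14) = 21; EF_Task 7 = 21+7 = 28
Expected project duration μ = 28 days. Critical path: Task 1 → Task 4 → Task 7.

Backward pass:
LF_Task 7 = 28; LS_Task 7 = 28−7 = 21
LF_Task 6 = LS_Task 7 = 21; LS_Task 6 = 21−11 = 10
LF_Task 5 = LS_Task 7 = 21; LS_Task 5 = 21−11 = 10
LF_Task 4 = LS_Task 7 = 21; LS_Task 4 = 21−13 = 8
LF_Task 3 = min(LS_Task 5=10, LS_Task 7=21) = 10; LS_Task 3 = 10−9 = 1
LF_Task 2 = LS_Task 6 = 10; LS_Task 2 = 10−3 = 7
LF_Task 1 = min(LS_Task 4=8, LS_Task 5=10) = 8; LS_Task 1 = 8−8 = 0
Slack_Task 5 = LS_Task 5 − ES_Task 5 = 10 − 9 = 1

1 days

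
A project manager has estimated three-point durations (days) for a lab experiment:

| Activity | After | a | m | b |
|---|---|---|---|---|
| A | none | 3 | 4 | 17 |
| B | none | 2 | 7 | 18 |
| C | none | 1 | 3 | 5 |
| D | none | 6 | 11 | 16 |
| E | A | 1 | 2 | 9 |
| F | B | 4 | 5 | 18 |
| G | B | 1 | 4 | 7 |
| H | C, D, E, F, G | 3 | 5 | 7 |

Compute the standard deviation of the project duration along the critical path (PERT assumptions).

te_A = (3 + 4·4 + 17)/6 = 36/6 = 6; σ²_A = ((17−3)/6)² = 5.444
te_B = (2 + 4·7 + 18)/6 = 48/6 = 8; σ²_B = ((18−2)/6)² = 7.111
te_C = (1 + 4·3 + 5)/6 = 18/6 = 3; σ²_C = ((5−1)/6)² = 0.444
te_D = (6 + 4·11 + 16)/6 = 66/6 = 11; σ²_D = ((16−6)/6)² = 2.778
te_E = (1 + 4·2 + 9)/6 = 18/6 = 3; σ²_E = ((9−1)/6)² = 1.778
te_F = (4 + 4·5 + 18)/6 = 42/6 = 7; σ²_F = ((18−4)/6)² = 5.444
te_G = (1 + 4·4 + 7)/6 = 24/6 = 4; σ²_G = ((7−1)/6)² = 1.000
te_H = (3 + 4·5 + 7)/6 = 30/6 = 5; σ²_H = ((7−3)/6)² = 0.444

Forward pass:
ES_A = 0; EF_A = 6
ES_B = 0; EF_B = 8
ES_C = 0; EF_C = 3
ES_D = 0; EF_D = 11
ES_E = 6; EF_E = 6+3 = 9
ES_F = 8; EF_F = 8+7 = 15
ES_G = 8; EF_G = 8+4 = 12
ES_H = max(EF_C=3, EF_D=11, EF_E=9, EF_F=15, EF_G=12) = 15; EF_H = 15+5 = 20
Expected project duration μ = 20 days. Critical path: B → F → H.

Variance along critical path = 7.111 + 5.444 + 0.444 = 13.000
σ = √13.000 = 3.606 days

3.61 days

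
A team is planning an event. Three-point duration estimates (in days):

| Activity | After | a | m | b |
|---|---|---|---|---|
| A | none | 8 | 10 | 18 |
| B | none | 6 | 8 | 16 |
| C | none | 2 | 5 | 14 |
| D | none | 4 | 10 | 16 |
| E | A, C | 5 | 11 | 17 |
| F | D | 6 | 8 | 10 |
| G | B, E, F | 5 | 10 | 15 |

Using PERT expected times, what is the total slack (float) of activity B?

13 days

te_A = (8 + 4·10 + 18)/6 = 66/6 = 11
te_B = (6 + 4·8 + 16)/6 = 54/6 = 9
te_C = (2 + 4·5 + 14)/6 = 36/6 = 6
te_D = (4 + 4·10 + 16)/6 = 60/6 = 10
te_E = (5 + 4·11 + 17)/6 = 66/6 = 11
te_F = (6 + 4·8 + 10)/6 = 48/6 = 8
te_G = (5 + 4·10 + 15)/6 = 60/6 = 10

Forward pass:
ES_A = 0; EF_A = 11
ES_B = 0; EF_B = 9
ES_C = 0; EF_C = 6
ES_D = 0; EF_D = 10
ES_E = max(EF_A=11, EF_C=6) = 11; EF_E = 11+11 = 22
ES_F = 10; EF_F = 10+8 = 18
ES_G = max(EF_B=9, EF_E=22, EF_F=18) = 22; EF_G = 22+10 = 32
Expected project duration μ = 32 days. Critical path: A → E → G.

Backward pass:
LF_G = 32; LS_G = 32−10 = 22
LF_F = LS_G = 22; LS_F = 22−8 = 14
LF_E = LS_G = 22; LS_E = 22−11 = 11
LF_D = LS_F = 14; LS_D = 14−10 = 4
LF_C = LS_E = 11; LS_C = 11−6 = 5
LF_B = LS_G = 22; LS_B = 22−9 = 13
LF_A = LS_E = 11; LS_A = 11−11 = 0
Slack_B = LS_B − ES_B = 13 − 0 = 13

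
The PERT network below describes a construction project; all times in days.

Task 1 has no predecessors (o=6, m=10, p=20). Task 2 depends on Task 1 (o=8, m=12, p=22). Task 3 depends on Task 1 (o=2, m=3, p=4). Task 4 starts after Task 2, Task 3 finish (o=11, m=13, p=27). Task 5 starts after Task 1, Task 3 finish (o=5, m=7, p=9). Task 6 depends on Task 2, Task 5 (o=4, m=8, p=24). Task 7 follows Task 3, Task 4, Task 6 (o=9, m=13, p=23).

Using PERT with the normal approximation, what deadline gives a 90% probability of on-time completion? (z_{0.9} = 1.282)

te_Task 1 = (6 + 4·10 + 20)/6 = 66/6 = 11; σ²_Task 1 = ((20−6)/6)² = 5.444
te_Task 2 = (8 + 4·12 + 22)/6 = 78/6 = 13; σ²_Task 2 = ((22−8)/6)² = 5.444
te_Task 3 = (2 + 4·3 + 4)/6 = 18/6 = 3; σ²_Task 3 = ((4−2)/6)² = 0.111
te_Task 4 = (11 + 4·13 + 27)/6 = 90/6 = 15; σ²_Task 4 = ((27−11)/6)² = 7.111
te_Task 5 = (5 + 4·7 + 9)/6 = 42/6 = 7; σ²_Task 5 = ((9−5)/6)² = 0.444
te_Task 6 = (4 + 4·8 + 24)/6 = 60/6 = 10; σ²_Task 6 = ((24−4)/6)² = 11.111
te_Task 7 = (9 + 4·13 + 23)/6 = 84/6 = 14; σ²_Task 7 = ((23−9)/6)² = 5.444

Forward pass:
ES_Task 1 = 0; EF_Task 1 = 11
ES_Task 2 = 11; EF_Task 2 = 11+13 = 24
ES_Task 3 = 11; EF_Task 3 = 11+3 = 14
ES_Task 4 = max(EF_Task 2=24, EF_Task 3=14) = 24; EF_Task 4 = 24+15 = 39
ES_Task 5 = max(EF_Task 1=11, EF_Task 3=14) = 14; EF_Task 5 = 14+7 = 21
ES_Task 6 = max(EF_Task 2=24, EF_Task 5=21) = 24; EF_Task 6 = 24+10 = 34
ES_Task 7 = max(EF_Task 3=14, EF_Task 4=39, EF_Task 6=34) = 39; EF_Task 7 = 39+14 = 53
Expected project duration μ = 53 days. Critical path: Task 1 → Task 2 → Task 4 → Task 7.

Variance along critical path = 5.444 + 5.444 + 7.111 + 5.444 = 23.444; σ = 4.842 days.
D = μ + z·σ = 53 + 1.282·4.842 = 59.2 days

59.2 days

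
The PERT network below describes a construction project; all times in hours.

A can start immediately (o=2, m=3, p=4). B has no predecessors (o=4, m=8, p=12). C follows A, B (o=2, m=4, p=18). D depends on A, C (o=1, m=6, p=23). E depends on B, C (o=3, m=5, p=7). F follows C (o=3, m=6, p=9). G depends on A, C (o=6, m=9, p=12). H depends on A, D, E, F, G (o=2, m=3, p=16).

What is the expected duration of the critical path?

te_A = (2 + 4·3 + 4)/6 = 18/6 = 3
te_B = (4 + 4·8 + 12)/6 = 48/6 = 8
te_C = (2 + 4·4 + 18)/6 = 36/6 = 6
te_D = (1 + 4·6 + 23)/6 = 48/6 = 8
te_E = (3 + 4·5 + 7)/6 = 30/6 = 5
te_F = (3 + 4·6 + 9)/6 = 36/6 = 6
te_G = (6 + 4·9 + 12)/6 = 54/6 = 9
te_H = (2 + 4·3 + 16)/6 = 30/6 = 5

Forward pass:
ES_A = 0; EF_A = 3
ES_B = 0; EF_B = 8
ES_C = max(EF_A=3, EF_B=8) = 8; EF_C = 8+6 = 14
ES_D = max(EF_A=3, EF_C=14) = 14; EF_D = 14+8 = 22
ES_E = max(EF_B=8, EF_C=14) = 14; EF_E = 14+5 = 19
ES_F = 14; EF_F = 14+6 = 20
ES_G = max(EF_A=3, EF_C=14) = 14; EF_G = 14+9 = 23
ES_H = max(EF_A=3, EF_D=22, EF_E=19, EF_F=20, EF_G=23) = 23; EF_H = 23+5 = 28
Expected project duration μ = 28 hours. Critical path: B → C → G → H.

28 hours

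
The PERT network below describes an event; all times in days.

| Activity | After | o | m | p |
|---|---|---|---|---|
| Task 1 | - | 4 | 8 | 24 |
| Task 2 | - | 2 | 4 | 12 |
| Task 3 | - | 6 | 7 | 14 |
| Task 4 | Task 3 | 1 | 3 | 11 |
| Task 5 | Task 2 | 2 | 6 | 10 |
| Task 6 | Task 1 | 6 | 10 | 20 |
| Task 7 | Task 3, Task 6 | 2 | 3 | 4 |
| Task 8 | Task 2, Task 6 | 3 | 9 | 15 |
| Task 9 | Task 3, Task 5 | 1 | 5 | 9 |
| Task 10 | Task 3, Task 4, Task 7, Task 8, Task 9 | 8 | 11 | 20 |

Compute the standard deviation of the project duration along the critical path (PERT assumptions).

4.96 days

te_Task 1 = (4 + 4·8 + 24)/6 = 60/6 = 10; σ²_Task 1 = ((24−4)/6)² = 11.111
te_Task 2 = (2 + 4·4 + 12)/6 = 30/6 = 5; σ²_Task 2 = ((12−2)/6)² = 2.778
te_Task 3 = (6 + 4·7 + 14)/6 = 48/6 = 8; σ²_Task 3 = ((14−6)/6)² = 1.778
te_Task 4 = (1 + 4·3 + 11)/6 = 24/6 = 4; σ²_Task 4 = ((11−1)/6)² = 2.778
te_Task 5 = (2 + 4·6 + 10)/6 = 36/6 = 6; σ²_Task 5 = ((10−2)/6)² = 1.778
te_Task 6 = (6 + 4·10 + 20)/6 = 66/6 = 11; σ²_Task 6 = ((20−6)/6)² = 5.444
te_Task 7 = (2 + 4·3 + 4)/6 = 18/6 = 3; σ²_Task 7 = ((4−2)/6)² = 0.111
te_Task 8 = (3 + 4·9 + 15)/6 = 54/6 = 9; σ²_Task 8 = ((15−3)/6)² = 4.000
te_Task 9 = (1 + 4·5 + 9)/6 = 30/6 = 5; σ²_Task 9 = ((9−1)/6)² = 1.778
te_Task 10 = (8 + 4·11 + 20)/6 = 72/6 = 12; σ²_Task 10 = ((20−8)/6)² = 4.000

Forward pass:
ES_Task 1 = 0; EF_Task 1 = 10
ES_Task 2 = 0; EF_Task 2 = 5
ES_Task 3 = 0; EF_Task 3 = 8
ES_Task 4 = 8; EF_Task 4 = 8+4 = 12
ES_Task 5 = 5; EF_Task 5 = 5+6 = 11
ES_Task 6 = 10; EF_Task 6 = 10+11 = 21
ES_Task 7 = max(EF_Task 3=8, EF_Task 6=21) = 21; EF_Task 7 = 21+3 = 24
ES_Task 8 = max(EF_Task 2=5, EF_Task 6=21) = 21; EF_Task 8 = 21+9 = 30
ES_Task 9 = max(EF_Task 3=8, EF_Task 5=11) = 11; EF_Task 9 = 11+5 = 16
ES_Task 10 = max(EF_Task 3=8, EF_Task 4=12, EF_Task 7=24, EF_Task 8=30, EF_Task 9=16) = 30; EF_Task 10 = 30+12 = 42
Expected project duration μ = 42 days. Critical path: Task 1 → Task 6 → Task 8 → Task 10.

Variance along critical path = 11.111 + 5.444 + 4.000 + 4.000 = 24.556
σ = √24.556 = 4.955 days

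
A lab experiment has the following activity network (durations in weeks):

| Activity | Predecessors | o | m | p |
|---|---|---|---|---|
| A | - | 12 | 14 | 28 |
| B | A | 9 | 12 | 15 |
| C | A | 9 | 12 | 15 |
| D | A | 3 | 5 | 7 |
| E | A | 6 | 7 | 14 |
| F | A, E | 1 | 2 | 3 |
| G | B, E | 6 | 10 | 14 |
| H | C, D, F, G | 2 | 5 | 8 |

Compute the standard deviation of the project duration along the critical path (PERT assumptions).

te_A = (12 + 4·14 + 28)/6 = 96/6 = 16; σ²_A = ((28−12)/6)² = 7.111
te_B = (9 + 4·12 + 15)/6 = 72/6 = 12; σ²_B = ((15−9)/6)² = 1.000
te_C = (9 + 4·12 + 15)/6 = 72/6 = 12; σ²_C = ((15−9)/6)² = 1.000
te_D = (3 + 4·5 + 7)/6 = 30/6 = 5; σ²_D = ((7−3)/6)² = 0.444
te_E = (6 + 4·7 + 14)/6 = 48/6 = 8; σ²_E = ((14−6)/6)² = 1.778
te_F = (1 + 4·2 + 3)/6 = 12/6 = 2; σ²_F = ((3−1)/6)² = 0.111
te_G = (6 + 4·10 + 14)/6 = 60/6 = 10; σ²_G = ((14−6)/6)² = 1.778
te_H = (2 + 4·5 + 8)/6 = 30/6 = 5; σ²_H = ((8−2)/6)² = 1.000

Forward pass:
ES_A = 0; EF_A = 16
ES_B = 16; EF_B = 16+12 = 28
ES_C = 16; EF_C = 16+12 = 28
ES_D = 16; EF_D = 16+5 = 21
ES_E = 16; EF_E = 16+8 = 24
ES_F = max(EF_A=16, EF_E=24) = 24; EF_F = 24+2 = 26
ES_G = max(EF_B=28, EF_E=24) = 28; EF_G = 28+10 = 38
ES_H = max(EF_C=28, EF_D=21, EF_F=26, EF_G=38) = 38; EF_H = 38+5 = 43
Expected project duration μ = 43 weeks. Critical path: A → B → G → H.

Variance along critical path = 7.111 + 1.000 + 1.778 + 1.000 = 10.889
σ = √10.889 = 3.300 weeks

3.30 weeks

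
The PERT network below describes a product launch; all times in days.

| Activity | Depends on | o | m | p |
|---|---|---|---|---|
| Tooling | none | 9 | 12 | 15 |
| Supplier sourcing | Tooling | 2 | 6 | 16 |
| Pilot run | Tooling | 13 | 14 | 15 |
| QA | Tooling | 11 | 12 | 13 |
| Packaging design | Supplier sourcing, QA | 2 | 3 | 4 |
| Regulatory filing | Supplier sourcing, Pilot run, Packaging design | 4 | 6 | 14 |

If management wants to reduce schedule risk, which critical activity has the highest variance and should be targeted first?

te_Tooling = (9 + 4·12 + 15)/6 = 72/6 = 12; σ²_Tooling = ((15−9)/6)² = 1.000
te_Supplier sourcing = (2 + 4·6 + 16)/6 = 42/6 = 7; σ²_Supplier sourcing = ((16−2)/6)² = 5.444
te_Pilot run = (13 + 4·14 + 15)/6 = 84/6 = 14; σ²_Pilot run = ((15−13)/6)² = 0.111
te_QA = (11 + 4·12 + 13)/6 = 72/6 = 12; σ²_QA = ((13−11)/6)² = 0.111
te_Packaging design = (2 + 4·3 + 4)/6 = 18/6 = 3; σ²_Packaging design = ((4−2)/6)² = 0.111
te_Regulatory filing = (4 + 4·6 + 14)/6 = 42/6 = 7; σ²_Regulatory filing = ((14−4)/6)² = 2.778

Forward pass:
ES_Tooling = 0; EF_Tooling = 12
ES_Supplier sourcing = 12; EF_Supplier sourcing = 12+7 = 19
ES_Pilot run = 12; EF_Pilot run = 12+14 = 26
ES_QA = 12; EF_QA = 12+12 = 24
ES_Packaging design = max(EF_Supplier sourcing=19, EF_QA=24) = 24; EF_Packaging design = 24+3 = 27
ES_Regulatory filing = max(EF_Supplier sourcing=19, EF_Pilot run=26, EF_Packaging design=27) = 27; EF_Regulatory filing = 27+7 = 34
Expected project duration μ = 34 days. Critical path: Tooling → QA → Packaging design → Regulatory filing.

Variances on critical path: σ²_Tooling=1.000, σ²_QA=0.111, σ²_Packaging design=0.111, σ²_Regulatory filing=2.778.
Largest is σ²_Regulatory filing = 2.778.

Regulatory filing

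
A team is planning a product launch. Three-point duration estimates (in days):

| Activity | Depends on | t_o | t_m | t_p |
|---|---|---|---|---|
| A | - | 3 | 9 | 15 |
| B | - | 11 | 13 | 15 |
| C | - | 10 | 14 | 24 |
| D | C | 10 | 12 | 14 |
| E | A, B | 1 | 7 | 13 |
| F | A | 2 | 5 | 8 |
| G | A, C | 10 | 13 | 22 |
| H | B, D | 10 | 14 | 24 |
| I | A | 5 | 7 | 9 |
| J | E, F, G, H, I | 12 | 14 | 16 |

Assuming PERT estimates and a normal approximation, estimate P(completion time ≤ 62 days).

te_A = (3 + 4·9 + 15)/6 = 54/6 = 9; σ²_A = ((15−3)/6)² = 4.000
te_B = (11 + 4·13 + 15)/6 = 78/6 = 13; σ²_B = ((15−11)/6)² = 0.444
te_C = (10 + 4·14 + 24)/6 = 90/6 = 15; σ²_C = ((24−10)/6)² = 5.444
te_D = (10 + 4·12 + 14)/6 = 72/6 = 12; σ²_D = ((14−10)/6)² = 0.444
te_E = (1 + 4·7 + 13)/6 = 42/6 = 7; σ²_E = ((13−1)/6)² = 4.000
te_F = (2 + 4·5 + 8)/6 = 30/6 = 5; σ²_F = ((8−2)/6)² = 1.000
te_G = (10 + 4·13 + 22)/6 = 84/6 = 14; σ²_G = ((22−10)/6)² = 4.000
te_H = (10 + 4·14 + 24)/6 = 90/6 = 15; σ²_H = ((24−10)/6)² = 5.444
te_I = (5 + 4·7 + 9)/6 = 42/6 = 7; σ²_I = ((9−5)/6)² = 0.444
te_J = (12 + 4·14 + 16)/6 = 84/6 = 14; σ²_J = ((16−12)/6)² = 0.444

Forward pass:
ES_A = 0; EF_A = 9
ES_B = 0; EF_B = 13
ES_C = 0; EF_C = 15
ES_D = 15; EF_D = 15+12 = 27
ES_E = max(EF_A=9, EF_B=13) = 13; EF_E = 13+7 = 20
ES_F = 9; EF_F = 9+5 = 14
ES_G = max(EF_A=9, EF_C=15) = 15; EF_G = 15+14 = 29
ES_H = max(EF_B=13, EF_D=27) = 27; EF_H = 27+15 = 42
ES_I = 9; EF_I = 9+7 = 16
ES_J = max(EF_E=20, EF_F=14, EF_G=29, EF_H=42, EF_I=16) = 42; EF_J = 42+14 = 56
Expected project duration μ = 56 days. Critical path: C → D → H → J.

Variance along critical path = 5.444 + 0.444 + 5.444 + 0.444 = 11.778; σ = √11.778 = 3.432 days.
Z = (62 − 56) / 3.432 = 1.748
P(T ≤ 62) = Φ(1.748) ≈ 0.960

0.960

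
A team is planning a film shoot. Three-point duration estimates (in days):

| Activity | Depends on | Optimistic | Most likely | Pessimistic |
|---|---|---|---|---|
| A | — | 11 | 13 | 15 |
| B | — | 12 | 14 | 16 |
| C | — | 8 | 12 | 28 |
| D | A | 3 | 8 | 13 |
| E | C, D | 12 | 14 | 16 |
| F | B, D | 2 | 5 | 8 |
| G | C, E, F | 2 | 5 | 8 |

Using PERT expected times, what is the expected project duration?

te_A = (11 + 4·13 + 15)/6 = 78/6 = 13
te_B = (12 + 4·14 + 16)/6 = 84/6 = 14
te_C = (8 + 4·12 + 28)/6 = 84/6 = 14
te_D = (3 + 4·8 + 13)/6 = 48/6 = 8
te_E = (12 + 4·14 + 16)/6 = 84/6 = 14
te_F = (2 + 4·5 + 8)/6 = 30/6 = 5
te_G = (2 + 4·5 + 8)/6 = 30/6 = 5

Forward pass:
ES_A = 0; EF_A = 13
ES_B = 0; EF_B = 14
ES_C = 0; EF_C = 14
ES_D = 13; EF_D = 13+8 = 21
ES_E = max(EF_C=14, EF_D=21) = 21; EF_E = 21+14 = 35
ES_F = max(EF_B=14, EF_D=21) = 21; EF_F = 21+5 = 26
ES_G = max(EF_C=14, EF_E=35, EF_F=26) = 35; EF_G = 35+5 = 40
Expected project duration μ = 40 days. Critical path: A → D → E → G.

40 days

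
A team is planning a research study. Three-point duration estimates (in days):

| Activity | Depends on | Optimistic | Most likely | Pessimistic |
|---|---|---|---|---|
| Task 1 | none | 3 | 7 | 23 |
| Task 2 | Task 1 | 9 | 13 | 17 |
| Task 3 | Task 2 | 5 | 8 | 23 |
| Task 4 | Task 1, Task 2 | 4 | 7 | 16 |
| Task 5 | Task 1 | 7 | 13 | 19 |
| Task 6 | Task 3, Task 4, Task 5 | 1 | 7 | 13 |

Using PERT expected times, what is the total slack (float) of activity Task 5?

10 days

te_Task 1 = (3 + 4·7 + 23)/6 = 54/6 = 9
te_Task 2 = (9 + 4·13 + 17)/6 = 78/6 = 13
te_Task 3 = (5 + 4·8 + 23)/6 = 60/6 = 10
te_Task 4 = (4 + 4·7 + 16)/6 = 48/6 = 8
te_Task 5 = (7 + 4·13 + 19)/6 = 78/6 = 13
te_Task 6 = (1 + 4·7 + 13)/6 = 42/6 = 7

Forward pass:
ES_Task 1 = 0; EF_Task 1 = 9
ES_Task 2 = 9; EF_Task 2 = 9+13 = 22
ES_Task 3 = 22; EF_Task 3 = 22+10 = 32
ES_Task 4 = max(EF_Task 1=9, EF_Task 2=22) = 22; EF_Task 4 = 22+8 = 30
ES_Task 5 = 9; EF_Task 5 = 9+13 = 22
ES_Task 6 = max(EF_Task 3=32, EF_Task 4=30, EF_Task 5=22) = 32; EF_Task 6 = 32+7 = 39
Expected project duration μ = 39 days. Critical path: Task 1 → Task 2 → Task 3 → Task 6.

Backward pass:
LF_Task 6 = 39; LS_Task 6 = 39−7 = 32
LF_Task 5 = LS_Task 6 = 32; LS_Task 5 = 32−13 = 19
LF_Task 4 = LS_Task 6 = 32; LS_Task 4 = 32−8 = 24
LF_Task 3 = LS_Task 6 = 32; LS_Task 3 = 32−10 = 22
LF_Task 2 = min(LS_Task 3=22, LS_Task 4=24) = 22; LS_Task 2 = 22−13 = 9
LF_Task 1 = min(LS_Task 2=9, LS_Task 4=24, LS_Task 5=19) = 9; LS_Task 1 = 9−9 = 0
Slack_Task 5 = LS_Task 5 − ES_Task 5 = 19 − 9 = 10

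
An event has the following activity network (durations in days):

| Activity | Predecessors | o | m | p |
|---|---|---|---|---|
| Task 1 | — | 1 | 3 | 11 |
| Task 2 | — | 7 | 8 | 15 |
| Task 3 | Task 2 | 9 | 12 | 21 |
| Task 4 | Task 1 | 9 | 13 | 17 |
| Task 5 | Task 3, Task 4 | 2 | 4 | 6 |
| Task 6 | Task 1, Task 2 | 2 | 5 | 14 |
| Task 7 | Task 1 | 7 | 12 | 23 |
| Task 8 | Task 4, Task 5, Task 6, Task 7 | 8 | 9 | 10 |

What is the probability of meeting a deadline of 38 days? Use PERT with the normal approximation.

te_Task 1 = (1 + 4·3 + 11)/6 = 24/6 = 4; σ²_Task 1 = ((11−1)/6)² = 2.778
te_Task 2 = (7 + 4·8 + 15)/6 = 54/6 = 9; σ²_Task 2 = ((15−7)/6)² = 1.778
te_Task 3 = (9 + 4·12 + 21)/6 = 78/6 = 13; σ²_Task 3 = ((21−9)/6)² = 4.000
te_Task 4 = (9 + 4·13 + 17)/6 = 78/6 = 13; σ²_Task 4 = ((17−9)/6)² = 1.778
te_Task 5 = (2 + 4·4 + 6)/6 = 24/6 = 4; σ²_Task 5 = ((6−2)/6)² = 0.444
te_Task 6 = (2 + 4·5 + 14)/6 = 36/6 = 6; σ²_Task 6 = ((14−2)/6)² = 4.000
te_Task 7 = (7 + 4·12 + 23)/6 = 78/6 = 13; σ²_Task 7 = ((23−7)/6)² = 7.111
te_Task 8 = (8 + 4·9 + 10)/6 = 54/6 = 9; σ²_Task 8 = ((10−8)/6)² = 0.111

Forward pass:
ES_Task 1 = 0; EF_Task 1 = 4
ES_Task 2 = 0; EF_Task 2 = 9
ES_Task 3 = 9; EF_Task 3 = 9+13 = 22
ES_Task 4 = 4; EF_Task 4 = 4+13 = 17
ES_Task 5 = max(EF_Task 3=22, EF_Task 4=17) = 22; EF_Task 5 = 22+4 = 26
ES_Task 6 = max(EF_Task 1=4, EF_Task 2=9) = 9; EF_Task 6 = 9+6 = 15
ES_Task 7 = 4; EF_Task 7 = 4+13 = 17
ES_Task 8 = max(EF_Task 4=17, EF_Task 5=26, EF_Task 6=15, EF_Task 7=17) = 26; EF_Task 8 = 26+9 = 35
Expected project duration μ = 35 days. Critical path: Task 2 → Task 3 → Task 5 → Task 8.

Variance along critical path = 1.778 + 4.000 + 0.444 + 0.111 = 6.333; σ = √6.333 = 2.517 days.
Z = (38 − 35) / 2.517 = 1.192
P(T ≤ 38) = Φ(1.192) ≈ 0.883

0.883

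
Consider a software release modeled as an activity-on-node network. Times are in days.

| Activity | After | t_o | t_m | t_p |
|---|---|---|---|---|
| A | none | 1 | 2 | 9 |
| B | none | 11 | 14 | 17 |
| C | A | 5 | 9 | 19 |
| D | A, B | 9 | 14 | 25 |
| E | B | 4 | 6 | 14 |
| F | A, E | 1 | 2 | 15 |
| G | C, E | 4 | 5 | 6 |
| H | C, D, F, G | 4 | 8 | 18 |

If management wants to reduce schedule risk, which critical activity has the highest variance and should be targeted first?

D

te_A = (1 + 4·2 + 9)/6 = 18/6 = 3; σ²_A = ((9−1)/6)² = 1.778
te_B = (11 + 4·14 + 17)/6 = 84/6 = 14; σ²_B = ((17−11)/6)² = 1.000
te_C = (5 + 4·9 + 19)/6 = 60/6 = 10; σ²_C = ((19−5)/6)² = 5.444
te_D = (9 + 4·14 + 25)/6 = 90/6 = 15; σ²_D = ((25−9)/6)² = 7.111
te_E = (4 + 4·6 + 14)/6 = 42/6 = 7; σ²_E = ((14−4)/6)² = 2.778
te_F = (1 + 4·2 + 15)/6 = 24/6 = 4; σ²_F = ((15−1)/6)² = 5.444
te_G = (4 + 4·5 + 6)/6 = 30/6 = 5; σ²_G = ((6−4)/6)² = 0.111
te_H = (4 + 4·8 + 18)/6 = 54/6 = 9; σ²_H = ((18−4)/6)² = 5.444

Forward pass:
ES_A = 0; EF_A = 3
ES_B = 0; EF_B = 14
ES_C = 3; EF_C = 3+10 = 13
ES_D = max(EF_A=3, EF_B=14) = 14; EF_D = 14+15 = 29
ES_E = 14; EF_E = 14+7 = 21
ES_F = max(EF_A=3, EF_E=21) = 21; EF_F = 21+4 = 25
ES_G = max(EF_C=13, EF_E=21) = 21; EF_G = 21+5 = 26
ES_H = max(EF_C=13, EF_D=29, EF_F=25, EF_G=26) = 29; EF_H = 29+9 = 38
Expected project duration μ = 38 days. Critical path: B → D → H.

Variances on critical path: σ²_B=1.000, σ²_D=7.111, σ²_H=5.444.
Largest is σ²_D = 7.111.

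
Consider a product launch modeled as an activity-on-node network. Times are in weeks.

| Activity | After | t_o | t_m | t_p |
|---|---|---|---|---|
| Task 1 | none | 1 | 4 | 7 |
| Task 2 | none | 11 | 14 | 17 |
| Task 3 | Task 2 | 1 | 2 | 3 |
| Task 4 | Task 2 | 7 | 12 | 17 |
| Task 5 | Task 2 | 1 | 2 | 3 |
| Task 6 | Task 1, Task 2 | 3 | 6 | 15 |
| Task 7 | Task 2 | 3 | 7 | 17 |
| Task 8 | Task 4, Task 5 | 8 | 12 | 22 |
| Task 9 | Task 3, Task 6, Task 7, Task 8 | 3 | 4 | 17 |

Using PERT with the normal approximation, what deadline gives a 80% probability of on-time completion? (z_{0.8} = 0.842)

te_Task 1 = (1 + 4·4 + 7)/6 = 24/6 = 4; σ²_Task 1 = ((7−1)/6)² = 1.000
te_Task 2 = (11 + 4·14 + 17)/6 = 84/6 = 14; σ²_Task 2 = ((17−11)/6)² = 1.000
te_Task 3 = (1 + 4·2 + 3)/6 = 12/6 = 2; σ²_Task 3 = ((3−1)/6)² = 0.111
te_Task 4 = (7 + 4·12 + 17)/6 = 72/6 = 12; σ²_Task 4 = ((17−7)/6)² = 2.778
te_Task 5 = (1 + 4·2 + 3)/6 = 12/6 = 2; σ²_Task 5 = ((3−1)/6)² = 0.111
te_Task 6 = (3 + 4·6 + 15)/6 = 42/6 = 7; σ²_Task 6 = ((15−3)/6)² = 4.000
te_Task 7 = (3 + 4·7 + 17)/6 = 48/6 = 8; σ²_Task 7 = ((17−3)/6)² = 5.444
te_Task 8 = (8 + 4·12 + 22)/6 = 78/6 = 13; σ²_Task 8 = ((22−8)/6)² = 5.444
te_Task 9 = (3 + 4·4 + 17)/6 = 36/6 = 6; σ²_Task 9 = ((17−3)/6)² = 5.444

Forward pass:
ES_Task 1 = 0; EF_Task 1 = 4
ES_Task 2 = 0; EF_Task 2 = 14
ES_Task 3 = 14; EF_Task 3 = 14+2 = 16
ES_Task 4 = 14; EF_Task 4 = 14+12 = 26
ES_Task 5 = 14; EF_Task 5 = 14+2 = 16
ES_Task 6 = max(EF_Task 1=4, EF_Task 2=14) = 14; EF_Task 6 = 14+7 = 21
ES_Task 7 = 14; EF_Task 7 = 14+8 = 22
ES_Task 8 = max(EF_Task 4=26, EF_Task 5=16) = 26; EF_Task 8 = 26+13 = 39
ES_Task 9 = max(EF_Task 3=16, EF_Task 6=21, EF_Task 7=22, EF_Task 8=39) = 39; EF_Task 9 = 39+6 = 45
Expected project duration μ = 45 weeks. Critical path: Task 2 → Task 4 → Task 8 → Task 9.

Variance along critical path = 1.000 + 2.778 + 5.444 + 5.444 = 14.667; σ = 3.830 weeks.
D = μ + z·σ = 45 + 0.842·3.830 = 48.2 weeks

48.2 weeks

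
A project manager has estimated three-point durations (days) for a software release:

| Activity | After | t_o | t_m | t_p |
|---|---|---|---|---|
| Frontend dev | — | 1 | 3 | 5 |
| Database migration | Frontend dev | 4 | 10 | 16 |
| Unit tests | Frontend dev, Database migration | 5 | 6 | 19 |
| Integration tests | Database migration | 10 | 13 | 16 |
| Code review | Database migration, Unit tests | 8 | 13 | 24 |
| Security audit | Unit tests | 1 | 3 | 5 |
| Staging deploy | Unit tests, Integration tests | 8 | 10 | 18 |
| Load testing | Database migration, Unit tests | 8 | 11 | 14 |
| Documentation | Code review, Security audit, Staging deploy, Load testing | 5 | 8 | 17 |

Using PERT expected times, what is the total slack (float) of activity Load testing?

te_Frontend dev = (1 + 4·3 + 5)/6 = 18/6 = 3
te_Database migration = (4 + 4·10 + 16)/6 = 60/6 = 10
te_Unit tests = (5 + 4·6 + 19)/6 = 48/6 = 8
te_Integration tests = (10 + 4·13 + 16)/6 = 78/6 = 13
te_Code review = (8 + 4·13 + 24)/6 = 84/6 = 14
te_Security audit = (1 + 4·3 + 5)/6 = 18/6 = 3
te_Staging deploy = (8 + 4·10 + 18)/6 = 66/6 = 11
te_Load testing = (8 + 4·11 + 14)/6 = 66/6 = 11
te_Documentation = (5 + 4·8 + 17)/6 = 54/6 = 9

Forward pass:
ES_Frontend dev = 0; EF_Frontend dev = 3
ES_Database migration = 3; EF_Database migration = 3+10 = 13
ES_Unit tests = max(EF_Frontend dev=3, EF_Database migration=13) = 13; EF_Unit tests = 13+8 = 21
ES_Integration tests = 13; EF_Integration tests = 13+13 = 26
ES_Code review = max(EF_Database migration=13, EF_Unit tests=21) = 21; EF_Code review = 21+14 = 35
ES_Security audit = 21; EF_Security audit = 21+3 = 24
ES_Staging deploy = max(EF_Unit tests=21, EF_Integration tests=26) = 26; EF_Staging deploy = 26+11 = 37
ES_Load testing = max(EF_Database migration=13, EF_Unit tests=21) = 21; EF_Load testing = 21+11 = 32
ES_Documentation = max(EF_Code review=35, EF_Security audit=24, EF_Staging deploy=37, EF_Load testing=32) = 37; EF_Documentation = 37+9 = 46
Expected project duration μ = 46 days. Critical path: Frontend dev → Database migration → Integration tests → Staging deploy → Documentation.

Backward pass:
LF_Documentation = 46; LS_Documentation = 46−9 = 37
LF_Load testing = LS_Documentation = 37; LS_Load testing = 37−11 = 26
LF_Staging deploy = LS_Documentation = 37; LS_Staging deploy = 37−11 = 26
LF_Security audit = LS_Documentation = 37; LS_Security audit = 37−3 = 34
LF_Code review = LS_Documentation = 37; LS_Code review = 37−14 = 23
LF_Integration tests = LS_Staging deploy = 26; LS_Integration tests = 26−13 = 13
LF_Unit tests = min(LS_Code review=23, LS_Security audit=34, LS_Staging deploy=26, LS_Load testing=26) = 23; LS_Unit tests = 23−8 = 15
LF_Database migration = min(LS_Unit tests=15, LS_Integration tests=13, LS_Code review=23, LS_Load testing=26) = 13; LS_Database migration = 13−10 = 3
LF_Frontend dev = min(LS_Database migration=3, LS_Unit tests=15) = 3; LS_Frontend dev = 3−3 = 0
Slack_Load testing = LS_Load testing − ES_Load testing = 26 − 21 = 5

5 days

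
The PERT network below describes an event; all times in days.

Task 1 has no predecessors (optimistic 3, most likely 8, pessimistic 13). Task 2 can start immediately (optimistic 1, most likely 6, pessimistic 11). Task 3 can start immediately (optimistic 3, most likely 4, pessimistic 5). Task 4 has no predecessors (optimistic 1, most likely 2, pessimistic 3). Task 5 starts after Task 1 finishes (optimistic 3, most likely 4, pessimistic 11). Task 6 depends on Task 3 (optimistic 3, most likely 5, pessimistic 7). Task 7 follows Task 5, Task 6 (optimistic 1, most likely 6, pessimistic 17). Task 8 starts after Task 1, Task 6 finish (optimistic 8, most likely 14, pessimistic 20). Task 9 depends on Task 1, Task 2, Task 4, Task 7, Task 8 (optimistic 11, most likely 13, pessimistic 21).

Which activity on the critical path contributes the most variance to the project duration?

te_Task 1 = (3 + 4·8 + 13)/6 = 48/6 = 8; σ²_Task 1 = ((13−3)/6)² = 2.778
te_Task 2 = (1 + 4·6 + 11)/6 = 36/6 = 6; σ²_Task 2 = ((11−1)/6)² = 2.778
te_Task 3 = (3 + 4·4 + 5)/6 = 24/6 = 4; σ²_Task 3 = ((5−3)/6)² = 0.111
te_Task 4 = (1 + 4·2 + 3)/6 = 12/6 = 2; σ²_Task 4 = ((3−1)/6)² = 0.111
te_Task 5 = (3 + 4·4 + 11)/6 = 30/6 = 5; σ²_Task 5 = ((11−3)/6)² = 1.778
te_Task 6 = (3 + 4·5 + 7)/6 = 30/6 = 5; σ²_Task 6 = ((7−3)/6)² = 0.444
te_Task 7 = (1 + 4·6 + 17)/6 = 42/6 = 7; σ²_Task 7 = ((17−1)/6)² = 7.111
te_Task 8 = (8 + 4·14 + 20)/6 = 84/6 = 14; σ²_Task 8 = ((20−8)/6)² = 4.000
te_Task 9 = (11 + 4·13 + 21)/6 = 84/6 = 14; σ²_Task 9 = ((21−11)/6)² = 2.778

Forward pass:
ES_Task 1 = 0; EF_Task 1 = 8
ES_Task 2 = 0; EF_Task 2 = 6
ES_Task 3 = 0; EF_Task 3 = 4
ES_Task 4 = 0; EF_Task 4 = 2
ES_Task 5 = 8; EF_Task 5 = 8+5 = 13
ES_Task 6 = 4; EF_Task 6 = 4+5 = 9
ES_Task 7 = max(EF_Task 5=13, EF_Task 6=9) = 13; EF_Task 7 = 13+7 = 20
ES_Task 8 = max(EF_Task 1=8, EF_Task 6=9) = 9; EF_Task 8 = 9+14 = 23
ES_Task 9 = max(EF_Task 1=8, EF_Task 2=6, EF_Task 4=2, EF_Task 7=20, EF_Task 8=23) = 23; EF_Task 9 = 23+14 = 37
Expected project duration μ = 37 days. Critical path: Task 3 → Task 6 → Task 8 → Task 9.

Variances on critical path: σ²_Task 3=0.111, σ²_Task 6=0.444, σ²_Task 8=4.000, σ²_Task 9=2.778.
Largest is σ²_Task 8 = 4.000.

Task 8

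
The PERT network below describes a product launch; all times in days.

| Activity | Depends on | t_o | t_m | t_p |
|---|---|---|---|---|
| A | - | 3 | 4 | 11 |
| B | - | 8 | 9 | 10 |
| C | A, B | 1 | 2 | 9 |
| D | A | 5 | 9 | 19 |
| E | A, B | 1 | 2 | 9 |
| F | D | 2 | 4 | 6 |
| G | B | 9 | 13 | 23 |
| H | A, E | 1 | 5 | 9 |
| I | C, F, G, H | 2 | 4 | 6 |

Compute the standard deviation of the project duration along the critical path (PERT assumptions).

te_A = (3 + 4·4 + 11)/6 = 30/6 = 5; σ²_A = ((11−3)/6)² = 1.778
te_B = (8 + 4·9 + 10)/6 = 54/6 = 9; σ²_B = ((10−8)/6)² = 0.111
te_C = (1 + 4·2 + 9)/6 = 18/6 = 3; σ²_C = ((9−1)/6)² = 1.778
te_D = (5 + 4·9 + 19)/6 = 60/6 = 10; σ²_D = ((19−5)/6)² = 5.444
te_E = (1 + 4·2 + 9)/6 = 18/6 = 3; σ²_E = ((9−1)/6)² = 1.778
te_F = (2 + 4·4 + 6)/6 = 24/6 = 4; σ²_F = ((6−2)/6)² = 0.444
te_G = (9 + 4·13 + 23)/6 = 84/6 = 14; σ²_G = ((23−9)/6)² = 5.444
te_H = (1 + 4·5 + 9)/6 = 30/6 = 5; σ²_H = ((9−1)/6)² = 1.778
te_I = (2 + 4·4 + 6)/6 = 24/6 = 4; σ²_I = ((6−2)/6)² = 0.444

Forward pass:
ES_A = 0; EF_A = 5
ES_B = 0; EF_B = 9
ES_C = max(EF_A=5, EF_B=9) = 9; EF_C = 9+3 = 12
ES_D = 5; EF_D = 5+10 = 15
ES_E = max(EF_A=5, EF_B=9) = 9; EF_E = 9+3 = 12
ES_F = 15; EF_F = 15+4 = 19
ES_G = 9; EF_G = 9+14 = 23
ES_H = max(EF_A=5, EF_E=12) = 12; EF_H = 12+5 = 17
ES_I = max(EF_C=12, EF_F=19, EF_G=23, EF_H=17) = 23; EF_I = 23+4 = 27
Expected project duration μ = 27 days. Critical path: B → G → I.

Variance along critical path = 0.111 + 5.444 + 0.444 = 6.000
σ = √6.000 = 2.449 days

2.45 days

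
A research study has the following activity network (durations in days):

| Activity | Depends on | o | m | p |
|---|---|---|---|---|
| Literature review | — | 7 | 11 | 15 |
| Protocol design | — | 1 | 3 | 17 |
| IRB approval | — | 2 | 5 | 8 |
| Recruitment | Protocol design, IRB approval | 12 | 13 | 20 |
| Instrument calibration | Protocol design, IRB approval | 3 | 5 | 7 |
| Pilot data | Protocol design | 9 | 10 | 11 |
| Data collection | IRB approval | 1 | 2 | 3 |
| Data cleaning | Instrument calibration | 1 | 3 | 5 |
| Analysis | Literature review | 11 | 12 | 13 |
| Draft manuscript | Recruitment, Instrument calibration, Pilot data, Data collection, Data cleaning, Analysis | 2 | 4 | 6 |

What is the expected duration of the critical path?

27 days

te_Literature review = (7 + 4·11 + 15)/6 = 66/6 = 11
te_Protocol design = (1 + 4·3 + 17)/6 = 30/6 = 5
te_IRB approval = (2 + 4·5 + 8)/6 = 30/6 = 5
te_Recruitment = (12 + 4·13 + 20)/6 = 84/6 = 14
te_Instrument calibration = (3 + 4·5 + 7)/6 = 30/6 = 5
te_Pilot data = (9 + 4·10 + 11)/6 = 60/6 = 10
te_Data collection = (1 + 4·2 + 3)/6 = 12/6 = 2
te_Data cleaning = (1 + 4·3 + 5)/6 = 18/6 = 3
te_Analysis = (11 + 4·12 + 13)/6 = 72/6 = 12
te_Draft manuscript = (2 + 4·4 + 6)/6 = 24/6 = 4

Forward pass:
ES_Literature review = 0; EF_Literature review = 11
ES_Protocol design = 0; EF_Protocol design = 5
ES_IRB approval = 0; EF_IRB approval = 5
ES_Recruitment = max(EF_Protocol design=5, EF_IRB approval=5) = 5; EF_Recruitment = 5+14 = 19
ES_Instrument calibration = max(EF_Protocol design=5, EF_IRB approval=5) = 5; EF_Instrument calibration = 5+5 = 10
ES_Pilot data = 5; EF_Pilot data = 5+10 = 15
ES_Data collection = 5; EF_Data collection = 5+2 = 7
ES_Data cleaning = 10; EF_Data cleaning = 10+3 = 13
ES_Analysis = 11; EF_Analysis = 11+12 = 23
ES_Draft manuscript = max(EF_Recruitment=19, EF_Instrument calibration=10, EF_Pilot data=15, EF_Data collection=7, EF_Data cleaning=13, EF_Analysis=23) = 23; EF_Draft manuscript = 23+4 = 27
Expected project duration μ = 27 days. Critical path: Literature review → Analysis → Draft manuscript.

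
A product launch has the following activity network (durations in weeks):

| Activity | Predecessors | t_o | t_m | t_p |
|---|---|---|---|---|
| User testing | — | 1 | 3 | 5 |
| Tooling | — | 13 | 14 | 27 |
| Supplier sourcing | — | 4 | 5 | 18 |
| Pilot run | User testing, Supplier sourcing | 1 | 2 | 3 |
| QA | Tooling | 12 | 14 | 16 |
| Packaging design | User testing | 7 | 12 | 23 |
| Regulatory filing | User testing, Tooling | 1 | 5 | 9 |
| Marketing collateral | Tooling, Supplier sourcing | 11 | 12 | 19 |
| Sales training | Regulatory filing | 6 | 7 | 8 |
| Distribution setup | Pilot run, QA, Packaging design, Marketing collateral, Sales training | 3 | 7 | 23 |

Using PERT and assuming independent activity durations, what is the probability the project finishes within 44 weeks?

te_User testing = (1 + 4·3 + 5)/6 = 18/6 = 3; σ²_User testing = ((5−1)/6)² = 0.444
te_Tooling = (13 + 4·14 + 27)/6 = 96/6 = 16; σ²_Tooling = ((27−13)/6)² = 5.444
te_Supplier sourcing = (4 + 4·5 + 18)/6 = 42/6 = 7; σ²_Supplier sourcing = ((18−4)/6)² = 5.444
te_Pilot run = (1 + 4·2 + 3)/6 = 12/6 = 2; σ²_Pilot run = ((3−1)/6)² = 0.111
te_QA = (12 + 4·14 + 16)/6 = 84/6 = 14; σ²_QA = ((16−12)/6)² = 0.444
te_Packaging design = (7 + 4·12 + 23)/6 = 78/6 = 13; σ²_Packaging design = ((23−7)/6)² = 7.111
te_Regulatory filing = (1 + 4·5 + 9)/6 = 30/6 = 5; σ²_Regulatory filing = ((9−1)/6)² = 1.778
te_Marketing collateral = (11 + 4·12 + 19)/6 = 78/6 = 13; σ²_Marketing collateral = ((19−11)/6)² = 1.778
te_Sales training = (6 + 4·7 + 8)/6 = 42/6 = 7; σ²_Sales training = ((8−6)/6)² = 0.111
te_Distribution setup = (3 + 4·7 + 23)/6 = 54/6 = 9; σ²_Distribution setup = ((23−3)/6)² = 11.111

Forward pass:
ES_User testing = 0; EF_User testing = 3
ES_Tooling = 0; EF_Tooling = 16
ES_Supplier sourcing = 0; EF_Supplier sourcing = 7
ES_Pilot run = max(EF_User testing=3, EF_Supplier sourcing=7) = 7; EF_Pilot run = 7+2 = 9
ES_QA = 16; EF_QA = 16+14 = 30
ES_Packaging design = 3; EF_Packaging design = 3+13 = 16
ES_Regulatory filing = max(EF_User testing=3, EF_Tooling=16) = 16; EF_Regulatory filing = 16+5 = 21
ES_Marketing collateral = max(EF_Tooling=16, EF_Supplier sourcing=7) = 16; EF_Marketing collateral = 16+13 = 29
ES_Sales training = 21; EF_Sales training = 21+7 = 28
ES_Distribution setup = max(EF_Pilot run=9, EF_QA=30, EF_Packaging design=16, EF_Marketing collateral=29, EF_Sales training=28) = 30; EF_Distribution setup = 30+9 = 39
Expected project duration μ = 39 weeks. Critical path: Tooling → QA → Distribution setup.

Variance along critical path = 5.444 + 0.444 + 11.111 = 17.000; σ = √17.000 = 4.123 weeks.
Z = (44 − 39) / 4.123 = 1.213
P(T ≤ 44) = Φ(1.213) ≈ 0.887

0.887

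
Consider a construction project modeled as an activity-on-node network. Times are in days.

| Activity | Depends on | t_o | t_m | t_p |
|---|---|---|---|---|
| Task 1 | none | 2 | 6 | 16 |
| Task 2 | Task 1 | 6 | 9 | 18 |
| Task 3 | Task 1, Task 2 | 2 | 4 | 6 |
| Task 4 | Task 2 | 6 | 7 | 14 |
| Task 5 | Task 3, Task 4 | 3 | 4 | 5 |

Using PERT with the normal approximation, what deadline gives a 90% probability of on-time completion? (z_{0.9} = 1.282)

33.3 days

te_Task 1 = (2 + 4·6 + 16)/6 = 42/6 = 7; σ²_Task 1 = ((16−2)/6)² = 5.444
te_Task 2 = (6 + 4·9 + 18)/6 = 60/6 = 10; σ²_Task 2 = ((18−6)/6)² = 4.000
te_Task 3 = (2 + 4·4 + 6)/6 = 24/6 = 4; σ²_Task 3 = ((6−2)/6)² = 0.444
te_Task 4 = (6 + 4·7 + 14)/6 = 48/6 = 8; σ²_Task 4 = ((14−6)/6)² = 1.778
te_Task 5 = (3 + 4·4 + 5)/6 = 24/6 = 4; σ²_Task 5 = ((5−3)/6)² = 0.111

Forward pass:
ES_Task 1 = 0; EF_Task 1 = 7
ES_Task 2 = 7; EF_Task 2 = 7+10 = 17
ES_Task 3 = max(EF_Task 1=7, EF_Task 2=17) = 17; EF_Task 3 = 17+4 = 21
ES_Task 4 = 17; EF_Task 4 = 17+8 = 25
ES_Task 5 = max(EF_Task 3=21, EF_Task 4=25) = 25; EF_Task 5 = 25+4 = 29
Expected project duration μ = 29 days. Critical path: Task 1 → Task 2 → Task 4 → Task 5.

Variance along critical path = 5.444 + 4.000 + 1.778 + 0.111 = 11.333; σ = 3.367 days.
D = μ + z·σ = 29 + 1.282·3.367 = 33.3 days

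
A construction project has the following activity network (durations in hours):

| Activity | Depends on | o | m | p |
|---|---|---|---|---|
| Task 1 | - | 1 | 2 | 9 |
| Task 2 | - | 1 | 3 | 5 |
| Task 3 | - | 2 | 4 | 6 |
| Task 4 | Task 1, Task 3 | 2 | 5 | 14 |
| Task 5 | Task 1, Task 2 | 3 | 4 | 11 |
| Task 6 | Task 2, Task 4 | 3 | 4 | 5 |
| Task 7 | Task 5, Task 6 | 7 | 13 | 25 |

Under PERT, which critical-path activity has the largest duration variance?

Task 7

te_Task 1 = (1 + 4·2 + 9)/6 = 18/6 = 3; σ²_Task 1 = ((9−1)/6)² = 1.778
te_Task 2 = (1 + 4·3 + 5)/6 = 18/6 = 3; σ²_Task 2 = ((5−1)/6)² = 0.444
te_Task 3 = (2 + 4·4 + 6)/6 = 24/6 = 4; σ²_Task 3 = ((6−2)/6)² = 0.444
te_Task 4 = (2 + 4·5 + 14)/6 = 36/6 = 6; σ²_Task 4 = ((14−2)/6)² = 4.000
te_Task 5 = (3 + 4·4 + 11)/6 = 30/6 = 5; σ²_Task 5 = ((11−3)/6)² = 1.778
te_Task 6 = (3 + 4·4 + 5)/6 = 24/6 = 4; σ²_Task 6 = ((5−3)/6)² = 0.111
te_Task 7 = (7 + 4·13 + 25)/6 = 84/6 = 14; σ²_Task 7 = ((25−7)/6)² = 9.000

Forward pass:
ES_Task 1 = 0; EF_Task 1 = 3
ES_Task 2 = 0; EF_Task 2 = 3
ES_Task 3 = 0; EF_Task 3 = 4
ES_Task 4 = max(EF_Task 1=3, EF_Task 3=4) = 4; EF_Task 4 = 4+6 = 10
ES_Task 5 = max(EF_Task 1=3, EF_Task 2=3) = 3; EF_Task 5 = 3+5 = 8
ES_Task 6 = max(EF_Task 2=3, EF_Task 4=10) = 10; EF_Task 6 = 10+4 = 14
ES_Task 7 = max(EF_Task 5=8, EF_Task 6=14) = 14; EF_Task 7 = 14+14 = 28
Expected project duration μ = 28 hours. Critical path: Task 3 → Task 4 → Task 6 → Task 7.

Variances on critical path: σ²_Task 3=0.444, σ²_Task 4=4.000, σ²_Task 6=0.111, σ²_Task 7=9.000.
Largest is σ²_Task 7 = 9.000.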